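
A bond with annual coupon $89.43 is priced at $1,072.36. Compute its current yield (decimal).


Formula: Current yield = annual coupon / price
Substituting: CY = $89.43 / $1,072.36
CY = 0.083396

0.083396


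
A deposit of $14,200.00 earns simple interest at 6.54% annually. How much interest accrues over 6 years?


Formula: I = P * r * t
Substituting: I = $14,200.00 * 0.0654 * 6
Step: I = $14,200.00 * 0.3924
I = $5,572.08

$5,572.08


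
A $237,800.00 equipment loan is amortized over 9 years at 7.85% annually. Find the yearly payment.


Formula: PMT = PV * r / (1 - (1+r)^(-n))
Denominator: 1 - (1 + 0.0785)^(-9) = 0.493454
Numerator: $237,800.00 * 0.0785 = 18667.3
PMT = 18667.3 / 0.493454 = $37,829.85

$37,829.85


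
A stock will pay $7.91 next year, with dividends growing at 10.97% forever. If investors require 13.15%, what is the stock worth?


Formula: P = D1 / (r - g)
Spread: r - g = 0.1315 - 0.1097 = 0.0218
Substituting: P = $7.91 / 0.0218
P = $362.84

$362.84


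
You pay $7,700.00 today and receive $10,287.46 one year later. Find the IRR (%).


Formula: IRR = C1/C0 - 1
Substituting: IRR = $10,287.46 / $7,700.00 - 1
Ratio: 1.336034 - 1 = 0.336034
IRR = 33.6034%

33.6034%


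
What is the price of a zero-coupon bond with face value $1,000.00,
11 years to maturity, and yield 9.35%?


Formula: Price = FV / (1 + r)^n
Substituting: Price = $1,000.00 / (1 + 0.0935)^11
Discount factor: (1.0935)^11 = 2.673047
Price = $1,000.00 / 2.673047 = $374.10

$374.10


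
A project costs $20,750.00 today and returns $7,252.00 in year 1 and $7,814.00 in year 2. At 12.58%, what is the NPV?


Formula: NPV = C0 + C1/(1+r) + C2/(1+r)^2
Discount C1: $7,252.00 / (1 + 0.1258) = $6,441.64
Discount C2: $7,814.00 / (1 + 0.1258)^2 = $6,165.25
NPV = -$20,750.00 + $6,441.64 + $6,165.25 = -$8,143.11

-$8,143.11


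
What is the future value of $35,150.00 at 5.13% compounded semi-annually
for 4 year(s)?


Formula: FV = P * (1 + r/m)^(m*t)
Period rate: r/m = 0.0513 / 2 = 0.02565
Total periods: m*t = 2 * 4 = 8
Growth factor: (1 + 0.02565)^8 = 1.224598
FV = $35,150.00 * 1.224598 = $43,044.61

$43,044.61


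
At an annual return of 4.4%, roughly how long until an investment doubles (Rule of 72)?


Formula: Years ≈ 72 / r
Substituting: Years ≈ 72 / 4.4
Years ≈ 16.4

16.4 years


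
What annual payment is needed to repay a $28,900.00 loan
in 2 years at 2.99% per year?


Formula: PMT = PV * r / (1 - (1+r)^(-n))
Denominator: 1 - (1 + 0.0299)^(-2) = 0.057221
Numerator: $28,900.00 * 0.0299 = 864.11
PMT = 864.11 / 0.057221 = $15,101.26

$15,101.26


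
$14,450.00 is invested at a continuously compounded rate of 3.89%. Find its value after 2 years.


Formula: FV = P * e^(r*t)
Exponent: r*t = 0.0389 * 2 = 0.0778
e^(0.0778) = 1.080906
FV = $14,450.00 * 1.080906 = $15,619.10

$15,619.10


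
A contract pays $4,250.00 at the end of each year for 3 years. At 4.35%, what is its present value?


Formula: PV = PMT * (1 - (1+r)^(-n)) / r
Discount factor: (1 + 0.0435)^(-3) = 0.880081
Bracket: 1 - 0.880081 = 0.119919
PV = $4,250.00 * 0.119919 / 0.0435 = $11,716.23

$11,716.23


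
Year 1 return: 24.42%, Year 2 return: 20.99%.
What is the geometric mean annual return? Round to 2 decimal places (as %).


Formula: Geometric mean = ((1+r1)*(1+r2))^(1/2) - 1
Product: (1 + 0.2442) * (1 + 0.2099) = 1.2442 * 1.2099 = 1.505358
Square root: 1.505358^0.5 = 1.22693
Geometric mean = 1.22693 - 1 = 0.22693
As percentage: 22.69%

22.69%


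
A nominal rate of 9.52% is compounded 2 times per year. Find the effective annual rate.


Formula: EAR = (1 + r/m)^m - 1
Period rate: r/m = 0.0952 / 2 = 0.0476
Compounding: (1 + 0.0476)^2 = 1.097466
EAR = 1.097466 - 1 = 0.097466

0.097466


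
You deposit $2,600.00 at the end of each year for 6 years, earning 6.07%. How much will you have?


Formula: FV = PMT * ((1+r)^n - 1) / r
Growth factor: (1 + 0.0607)^6 = 1.424149
Numerator: 1.424149 - 1 = 0.424149
FV = $2,600.00 * 0.424149 / 0.0607 = $18,167.83

$18,167.83


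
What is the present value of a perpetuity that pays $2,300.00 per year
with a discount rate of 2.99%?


Formula: PV = C / r
Substituting: PV = $2,300.00 / 0.0299
PV = $76,923.08

$76,923.08


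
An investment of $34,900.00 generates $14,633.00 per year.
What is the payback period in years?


Formula: Payback = investment / annual cash flow
Substituting: Payback = $34,900.00 / $14,633.00
Payback = 2.385 years

2.385 years


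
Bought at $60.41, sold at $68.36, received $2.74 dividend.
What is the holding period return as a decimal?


Formula: HPR = (P1 - P0 + D) / P0
Gain: $68.36 - $60.41 + $2.74 = $10.69
HPR = $10.69 / $60.41 = 0.177

0.177


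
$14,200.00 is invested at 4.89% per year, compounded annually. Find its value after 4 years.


Formula: FV = P * (1 + r)^n
Substituting: FV = $14,200.00 * (1 + 0.0489)^4
Growth factor: (1.0489)^4 = 1.210421
FV = $14,200.00 * 1.210421 = $17,187.97

$17,187.97


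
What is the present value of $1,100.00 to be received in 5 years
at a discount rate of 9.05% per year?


Formula: PV = FV / (1 + r)^n
Substituting: PV = $1,100.00 / (1 + 0.0905)^5
Discount factor: (1.0905)^5 = 1.542156
PV = $1,100.00 / 1.542156 = $713.29

$713.29


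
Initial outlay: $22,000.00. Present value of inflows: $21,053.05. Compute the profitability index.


Formula: PI = PV(cash flows) / initial investment
Substituting: PI = $21,053.05 / $22,000.00
PI = 0.957

0.957


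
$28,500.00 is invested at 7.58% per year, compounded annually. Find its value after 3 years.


Formula: FV = P * (1 + r)^n
Substituting: FV = $28,500.00 * (1 + 0.0758)^3
Growth factor: (1.0758)^3 = 1.245072
FV = $28,500.00 * 1.245072 = $35,484.56

$35,484.56


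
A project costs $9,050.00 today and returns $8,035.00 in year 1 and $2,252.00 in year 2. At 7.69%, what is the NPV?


Formula: NPV = C0 + C1/(1+r) + C2/(1+r)^2
Discount C1: $8,035.00 / (1 + 0.0769) = $7,461.23
Discount C2: $2,252.00 / (1 + 0.0769)^2 = $1,941.86
NPV = -$9,050.00 + $7,461.23 + $1,941.86 = $353.09

$353.09


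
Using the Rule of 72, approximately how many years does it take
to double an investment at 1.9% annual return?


Formula: Years ≈ 72 / r
Substituting: Years ≈ 72 / 1.9
Years ≈ 37.9

37.9 years


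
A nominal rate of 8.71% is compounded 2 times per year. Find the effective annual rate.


Formula: EAR = (1 + r/m)^m - 1
Period rate: r/m = 0.0871 / 2 = 0.04355
Compounding: (1 + 0.04355)^2 = 1.088997
EAR = 1.088997 - 1 = 0.088997

0.088997


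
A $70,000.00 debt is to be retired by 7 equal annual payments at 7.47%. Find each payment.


Formula: PMT = PV * r / (1 - (1+r)^(-n))
Denominator: 1 - (1 + 0.0747)^(-7) = 0.396066
Numerator: $70,000.00 * 0.0747 = 5229.0
PMT = 5229.0 / 0.396066 = $13,202.33

$13,202.33


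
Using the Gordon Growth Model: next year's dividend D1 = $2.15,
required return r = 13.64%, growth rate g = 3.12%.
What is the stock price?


Formula: P = D1 / (r - g)
Spread: r - g = 0.1364 - 0.0312 = 0.1052
Substituting: P = $2.15 / 0.1052
P = $20.44

$20.44


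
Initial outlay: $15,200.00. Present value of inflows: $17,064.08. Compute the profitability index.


Formula: PI = PV(cash flows) / initial investment
Substituting: PI = $17,064.08 / $15,200.00
PI = 1.1226

1.1226


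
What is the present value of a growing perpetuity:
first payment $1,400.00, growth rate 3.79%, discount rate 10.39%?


Formula: PV = C / (r - g)
Spread: r - g = 0.1039 - 0.0379 = 0.066
Substituting: PV = $1,400.00 / 0.066
PV = $21,212.12

$21,212.12


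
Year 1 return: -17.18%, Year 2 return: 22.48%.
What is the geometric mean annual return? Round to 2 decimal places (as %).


Formula: Geometric mean = ((1+r1)*(1+r2))^(1/2) - 1
Product: (1 + -0.1718) * (1 + 0.2248) = 0.8282 * 1.2248 = 1.014379
Square root: 1.014379^0.5 = 1.007164
Geometric mean = 1.007164 - 1 = 0.007164
As percentage: 0.72%

0.72%


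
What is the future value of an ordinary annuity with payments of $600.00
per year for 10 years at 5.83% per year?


Formula: FV = PMT * ((1+r)^n - 1) / r
Growth factor: (1 + 0.0583)^10 = 1.762333
Numerator: 1.762333 - 1 = 0.762333
FV = $600.00 * 0.762333 / 0.0583 = $7,845.62

$7,845.62


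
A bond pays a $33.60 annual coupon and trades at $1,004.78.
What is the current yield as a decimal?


Formula: Current yield = annual coupon / price
Substituting: CY = $33.60 / $1,004.78
CY = 0.03344

0.03344


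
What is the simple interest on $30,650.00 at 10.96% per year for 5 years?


Formula: I = P * r * t
Substituting: I = $30,650.00 * 0.1096 * 5
Step: I = $30,650.00 * 0.548
I = $16,796.20

$16,796.20


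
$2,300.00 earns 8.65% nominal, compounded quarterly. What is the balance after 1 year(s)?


Formula: FV = P * (1 + r/m)^(m*t)
Period rate: r/m = 0.0865 / 4 = 0.021625
Total periods: m*t = 4 * 1 = 4
Growth factor: (1 + 0.021625)^4 = 1.089347
FV = $2,300.00 * 1.089347 = $2,505.50

$2,505.50


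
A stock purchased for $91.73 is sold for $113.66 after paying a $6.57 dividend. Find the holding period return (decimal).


Formula: HPR = (P1 - P0 + D) / P0
Gain: $113.66 - $91.73 + $6.57 = $28.50
HPR = $28.50 / $91.73 = 0.3107

0.3107


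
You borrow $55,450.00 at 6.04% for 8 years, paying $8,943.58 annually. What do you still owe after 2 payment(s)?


Formula: Balance = PV*(1+r)^k - PMT*((1+r)^k - 1)/r
Growth: (1 + 0.0604)^2 = 1.124448
Accumulated factor: ((1+r)^k - 1)/r = 2.0604
Balance = $55,450.00 * 1.124448 - $8,943.58 * 2.0604
Balance = $43,923.30

$43,923.30


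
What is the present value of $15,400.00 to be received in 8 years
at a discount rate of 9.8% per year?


Formula: PV = FV / (1 + r)^n
Substituting: PV = $15,400.00 / (1 + 0.098)^8
Discount factor: (1.098)^8 = 2.112607
PV = $15,400.00 / 2.112607 = $7,289.57

$7,289.57


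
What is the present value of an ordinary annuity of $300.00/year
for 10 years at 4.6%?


Formula: PV = PMT * (1 - (1+r)^(-n)) / r
Discount factor: (1 + 0.046)^(-10) = 0.637798
Bracket: 1 - 0.637798 = 0.362202
PV = $300.00 * 0.362202 / 0.046 = $2,362.19

$2,362.19


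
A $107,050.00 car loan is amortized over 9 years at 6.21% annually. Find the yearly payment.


Formula: PMT = PV * r / (1 - (1+r)^(-n))
Denominator: 1 - (1 + 0.0621)^(-9) = 0.418551
Numerator: $107,050.00 * 0.0621 = 6647.805
PMT = 6647.805 / 0.418551 = $15,882.89

$15,882.89


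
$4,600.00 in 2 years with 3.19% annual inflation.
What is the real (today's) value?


Formula: Real value = nominal / (1 + inflation)^years
Price level: (1 + 0.0319)^2 = 1.064818
Real value = $4,600.00 / 1.064818 = $4,319.99

$4,319.99


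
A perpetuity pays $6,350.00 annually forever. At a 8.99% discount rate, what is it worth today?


Formula: PV = C / r
Substituting: PV = $6,350.00 / 0.0899
PV = $70,634.04

$70,634.04


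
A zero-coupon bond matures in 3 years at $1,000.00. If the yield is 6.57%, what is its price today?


Formula: Price = FV / (1 + r)^n
Substituting: Price = $1,000.00 / (1 + 0.0657)^3
Discount factor: (1.0657)^3 = 1.210333
Price = $1,000.00 / 1.210333 = $826.22

$826.22


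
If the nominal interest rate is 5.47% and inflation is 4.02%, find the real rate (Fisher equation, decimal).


Formula: (1 + r_real) = (1 + r_nom) / (1 + inflation)
Substituting: (1 + r_real) = 1.0547 / 1.0402
(1 + r_real) = 1.01394
r_real = 1.01394 - 1 = 0.01394

0.01394


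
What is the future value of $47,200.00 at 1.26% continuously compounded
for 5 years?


Formula: FV = P * e^(r*t)
Exponent: r*t = 0.0126 * 5 = 0.063
e^(0.063) = 1.065027
FV = $47,200.00 * 1.065027 = $50,269.27

$50,269.27


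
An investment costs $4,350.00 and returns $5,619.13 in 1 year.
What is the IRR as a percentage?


Formula: IRR = C1/C0 - 1
Substituting: IRR = $5,619.13 / $4,350.00 - 1
Ratio: 1.291754 - 1 = 0.291754
IRR = 29.1754%

29.1754%


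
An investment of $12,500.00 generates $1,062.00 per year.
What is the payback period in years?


Formula: Payback = investment / annual cash flow
Substituting: Payback = $12,500.00 / $1,062.00
Payback = 11.7702 years

11.7702 years


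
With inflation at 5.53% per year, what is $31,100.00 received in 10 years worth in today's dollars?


Formula: Real value = nominal / (1 + inflation)^years
Price level: (1 + 0.0553)^10 = 1.713008
Real value = $31,100.00 / 1.713008 = $18,155.20

$18,155.20


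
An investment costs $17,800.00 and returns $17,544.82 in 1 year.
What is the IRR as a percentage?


Formula: IRR = C1/C0 - 1
Substituting: IRR = $17,544.82 / $17,800.00 - 1
Ratio: 0.985664 - 1 = -0.014336
IRR = -1.4336%

-1.4336%


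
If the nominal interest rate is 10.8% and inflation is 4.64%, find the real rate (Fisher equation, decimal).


Formula: (1 + r_real) = (1 + r_nom) / (1 + inflation)
Substituting: (1 + r_real) = 1.108 / 1.0464
(1 + r_real) = 1.058869
r_real = 1.058869 - 1 = 0.058869

0.058869


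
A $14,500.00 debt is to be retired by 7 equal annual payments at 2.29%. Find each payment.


Formula: PMT = PV * r / (1 - (1+r)^(-n))
Denominator: 1 - (1 + 0.0229)^(-7) = 0.14657
Numerator: $14,500.00 * 0.0229 = 332.05
PMT = 332.05 / 0.14657 = $2,265.47

$2,265.47


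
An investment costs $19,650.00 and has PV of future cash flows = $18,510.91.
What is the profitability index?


Formula: PI = PV(cash flows) / initial investment
Substituting: PI = $18,510.91 / $19,650.00
PI = 0.942

0.942


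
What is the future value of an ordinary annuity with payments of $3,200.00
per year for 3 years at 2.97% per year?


Formula: FV = PMT * ((1+r)^n - 1) / r
Growth factor: (1 + 0.0297)^3 = 1.091772
Numerator: 1.091772 - 1 = 0.091772
FV = $3,200.00 * 0.091772 / 0.0297 = $9,887.94

$9,887.94


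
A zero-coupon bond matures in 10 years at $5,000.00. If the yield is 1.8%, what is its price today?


Formula: Price = FV / (1 + r)^n
Substituting: Price = $5,000.00 / (1 + 0.018)^10
Discount factor: (1.018)^10 = 1.195302
Price = $5,000.00 / 1.195302 = $4,183.04

$4,183.04


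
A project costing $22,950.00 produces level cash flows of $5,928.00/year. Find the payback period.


Formula: Payback = investment / annual cash flow
Substituting: Payback = $22,950.00 / $5,928.00
Payback = 3.8715 years

3.8715 years


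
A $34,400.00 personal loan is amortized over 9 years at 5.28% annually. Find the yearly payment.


Formula: PMT = PV * r / (1 - (1+r)^(-n))
Denominator: 1 - (1 + 0.0528)^(-9) = 0.370657
Numerator: $34,400.00 * 0.0528 = 1816.32
PMT = 1816.32 / 0.370657 = $4,900.27

$4,900.27


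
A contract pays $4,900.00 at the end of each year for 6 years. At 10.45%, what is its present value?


Formula: PV = PMT * (1 - (1+r)^(-n)) / r
Discount factor: (1 + 0.1045)^(-6) = 0.550815
Bracket: 1 - 0.550815 = 0.449185
PV = $4,900.00 * 0.449185 / 0.1045 = $21,062.27

$21,062.27


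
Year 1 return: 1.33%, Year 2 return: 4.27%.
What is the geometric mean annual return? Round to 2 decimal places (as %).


Formula: Geometric mean = ((1+r1)*(1+r2))^(1/2) - 1
Product: (1 + 0.0133) * (1 + 0.0427) = 1.0133 * 1.0427 = 1.056568
Square root: 1.056568^0.5 = 1.027895
Geometric mean = 1.027895 - 1 = 0.027895
As percentage: 2.79%

2.79%


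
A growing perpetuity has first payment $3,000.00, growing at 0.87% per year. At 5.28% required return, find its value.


Formula: PV = C / (r - g)
Spread: r - g = 0.0528 - 0.0087 = 0.0441
Substituting: PV = $3,000.00 / 0.0441
PV = $68,027.21

$68,027.21


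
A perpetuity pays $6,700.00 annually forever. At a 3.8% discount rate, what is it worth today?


Formula: PV = C / r
Substituting: PV = $6,700.00 / 0.038
PV = $176,315.79

$176,315.79


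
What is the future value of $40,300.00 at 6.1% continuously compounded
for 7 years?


Formula: FV = P * e^(r*t)
Exponent: r*t = 0.061 * 7 = 0.427
e^(0.427) = 1.532653
FV = $40,300.00 * 1.532653 = $61,765.90

$61,765.90


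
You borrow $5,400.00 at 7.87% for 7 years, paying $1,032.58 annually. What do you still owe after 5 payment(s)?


Formula: Balance = PV*(1+r)^k - PMT*((1+r)^k - 1)/r
Growth: (1 + 0.0787)^5 = 1.460506
Accumulated factor: ((1+r)^k - 1)/r = 5.851412
Balance = $5,400.00 * 1.460506 - $1,032.58 * 5.851412
Balance = $1,844.68

$1,844.68


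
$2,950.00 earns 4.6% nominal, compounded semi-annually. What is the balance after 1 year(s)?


Formula: FV = P * (1 + r/m)^(m*t)
Period rate: r/m = 0.046 / 2 = 0.023
Total periods: m*t = 2 * 1 = 2
Growth factor: (1 + 0.023)^2 = 1.046529
FV = $2,950.00 * 1.046529 = $3,087.26

$3,087.26


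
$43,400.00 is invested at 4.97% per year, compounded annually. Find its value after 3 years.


Formula: FV = P * (1 + r)^n
Substituting: FV = $43,400.00 * (1 + 0.0497)^3
Growth factor: (1.0497)^3 = 1.156633
FV = $43,400.00 * 1.156633 = $50,197.87

$50,197.87


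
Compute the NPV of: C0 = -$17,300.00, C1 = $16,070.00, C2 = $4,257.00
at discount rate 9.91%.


Formula: NPV = C0 + C1/(1+r) + C2/(1+r)^2
Discount C1: $16,070.00 / (1 + 0.0991) = $14,621.05
Discount C2: $4,257.00 / (1 + 0.0991)^2 = $3,523.95
NPV = -$17,300.00 + $14,621.05 + $3,523.95 = $845.00

$845.00


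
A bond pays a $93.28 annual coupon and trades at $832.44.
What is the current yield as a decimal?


Formula: Current yield = annual coupon / price
Substituting: CY = $93.28 / $832.44
CY = 0.112056

0.112056


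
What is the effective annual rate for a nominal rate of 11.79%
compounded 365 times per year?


Formula: EAR = (1 + r/m)^m - 1
Period rate: r/m = 0.1179 / 365 = 0.000323
Compounding: (1 + 0.000323)^365 = 1.12511
EAR = 1.12511 - 1 = 0.12511

0.12511


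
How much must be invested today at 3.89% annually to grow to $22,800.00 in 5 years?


Formula: PV = FV / (1 + r)^n
Substituting: PV = $22,800.00 / (1 + 0.0389)^5
Discount factor: (1.0389)^5 = 1.210232
PV = $22,800.00 / 1.210232 = $18,839.36

$18,839.36


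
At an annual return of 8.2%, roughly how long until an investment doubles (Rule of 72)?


Formula: Years ≈ 72 / r
Substituting: Years ≈ 72 / 8.2
Years ≈ 8.8

8.8 years


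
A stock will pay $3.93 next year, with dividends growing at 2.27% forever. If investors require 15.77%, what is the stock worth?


Formula: P = D1 / (r - g)
Spread: r - g = 0.1577 - 0.0227 = 0.135
Substituting: P = $3.93 / 0.135
P = $29.11

$29.11


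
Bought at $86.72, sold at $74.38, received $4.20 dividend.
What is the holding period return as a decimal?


Formula: HPR = (P1 - P0 + D) / P0
Gain: $74.38 - $86.72 + $4.20 = -$8.14
HPR = -$8.14 / $86.72 = -0.0939

-0.0939


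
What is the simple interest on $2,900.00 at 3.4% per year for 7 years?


Formula: I = P * r * t
Substituting: I = $2,900.00 * 0.034 * 7
Step: I = $2,900.00 * 0.238
I = $690.20

$690.20


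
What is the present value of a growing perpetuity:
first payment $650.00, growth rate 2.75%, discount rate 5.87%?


Formula: PV = C / (r - g)
Spread: r - g = 0.0587 - 0.0275 = 0.0312
Substituting: PV = $650.00 / 0.0312
PV = $20,833.33

$20,833.33


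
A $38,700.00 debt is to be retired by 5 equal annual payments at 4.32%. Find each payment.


Formula: PMT = PV * r / (1 - (1+r)^(-n))
Denominator: 1 - (1 + 0.0432)^(-5) = 0.190602
Numerator: $38,700.00 * 0.0432 = 1671.84
PMT = 1671.84 / 0.190602 = $8,771.36

$8,771.36


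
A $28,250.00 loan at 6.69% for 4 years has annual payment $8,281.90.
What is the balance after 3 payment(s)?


Formula: Balance = PV*(1+r)^k - PMT*((1+r)^k - 1)/r
Growth: (1 + 0.0669)^3 = 1.214426
Accumulated factor: ((1+r)^k - 1)/r = 3.205176
Balance = $28,250.00 * 1.214426 - $8,281.90 * 3.205176
Balance = $7,762.60

$7,762.60


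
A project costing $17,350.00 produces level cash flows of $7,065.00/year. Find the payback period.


Formula: Payback = investment / annual cash flow
Substituting: Payback = $17,350.00 / $7,065.00
Payback = 2.4558 years

2.4558 years


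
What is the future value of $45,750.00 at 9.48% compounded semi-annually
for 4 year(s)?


Formula: FV = P * (1 + r/m)^(m*t)
Period rate: r/m = 0.0948 / 2 = 0.0474
Total periods: m*t = 2 * 4 = 8
Growth factor: (1 + 0.0474)^8 = 1.44844
FV = $45,750.00 * 1.44844 = $66,266.14

$66,266.14


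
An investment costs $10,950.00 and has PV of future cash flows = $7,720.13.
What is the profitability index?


Formula: PI = PV(cash flows) / initial investment
Substituting: PI = $7,720.13 / $10,950.00
PI = 0.705

0.705


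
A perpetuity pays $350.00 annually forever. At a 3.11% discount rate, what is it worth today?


Formula: PV = C / r
Substituting: PV = $350.00 / 0.0311
PV = $11,254.02

$11,254.02


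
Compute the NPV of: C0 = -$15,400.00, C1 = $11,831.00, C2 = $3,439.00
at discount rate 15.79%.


Formula: NPV = C0 + C1/(1+r) + C2/(1+r)^2
Discount C1: $11,831.00 / (1 + 0.1579) = $10,217.64
Discount C2: $3,439.00 / (1 + 0.1579)^2 = $2,565.02
NPV = -$15,400.00 + $10,217.64 + $2,565.02 = -$2,617.35

-$2,617.35


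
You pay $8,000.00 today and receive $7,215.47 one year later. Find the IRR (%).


Formula: IRR = C1/C0 - 1
Substituting: IRR = $7,215.47 / $8,000.00 - 1
Ratio: 0.901934 - 1 = -0.098066
IRR = -9.8066%

-9.8066%


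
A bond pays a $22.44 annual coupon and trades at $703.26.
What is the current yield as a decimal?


Formula: Current yield = annual coupon / price
Substituting: CY = $22.44 / $703.26
CY = 0.031909

0.031909


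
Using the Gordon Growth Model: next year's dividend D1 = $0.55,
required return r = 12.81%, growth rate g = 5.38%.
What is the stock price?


Formula: P = D1 / (r - g)
Spread: r - g = 0.1281 - 0.0538 = 0.0743
Substituting: P = $0.55 / 0.0743
P = $7.40

$7.40


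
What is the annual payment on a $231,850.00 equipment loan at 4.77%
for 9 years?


Formula: PMT = PV * r / (1 - (1+r)^(-n))
Denominator: 1 - (1 + 0.0477)^(-9) = 0.342543
Numerator: $231,850.00 * 0.0477 = 11059.245
PMT = 11059.245 / 0.342543 = $32,285.73

$32,285.73


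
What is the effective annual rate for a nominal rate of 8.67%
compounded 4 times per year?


Formula: EAR = (1 + r/m)^m - 1
Period rate: r/m = 0.0867 / 4 = 0.021675
Compounding: (1 + 0.021675)^4 = 1.08956
EAR = 1.08956 - 1 = 0.08956

0.08956


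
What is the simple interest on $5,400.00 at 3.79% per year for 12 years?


Formula: I = P * r * t
Substituting: I = $5,400.00 * 0.0379 * 12
Step: I = $5,400.00 * 0.4548
I = $2,455.92

$2,455.92


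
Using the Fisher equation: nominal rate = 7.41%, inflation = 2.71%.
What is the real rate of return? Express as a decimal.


Formula: (1 + r_real) = (1 + r_nom) / (1 + inflation)
Substituting: (1 + r_real) = 1.0741 / 1.0271
(1 + r_real) = 1.04576
r_real = 1.04576 - 1 = 0.04576

0.04576


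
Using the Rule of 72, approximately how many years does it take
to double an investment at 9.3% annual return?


Formula: Years ≈ 72 / r
Substituting: Years ≈ 72 / 9.3
Years ≈ 7.7

7.7 years


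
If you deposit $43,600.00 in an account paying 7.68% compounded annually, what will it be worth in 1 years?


Formula: FV = P * (1 + r)^n
Substituting: FV = $43,600.00 * (1 + 0.0768)^1
Growth factor: (1.0768)^1 = 1.0768
FV = $43,600.00 * 1.0768 = $46,948.48

$46,948.48


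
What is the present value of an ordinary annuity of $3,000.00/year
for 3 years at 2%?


Formula: PV = PMT * (1 - (1+r)^(-n)) / r
Discount factor: (1 + 0.02)^(-3) = 0.942322
Bracket: 1 - 0.942322 = 0.057678
PV = $3,000.00 * 0.057678 / 0.02 = $8,651.65

$8,651.65


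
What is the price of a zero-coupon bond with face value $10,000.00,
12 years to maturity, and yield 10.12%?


Formula: Price = FV / (1 + r)^n
Substituting: Price = $10,000.00 / (1 + 0.1012)^12
Discount factor: (1.1012)^12 = 3.179761
Price = $10,000.00 / 3.179761 = $3,144.89

$3,144.89


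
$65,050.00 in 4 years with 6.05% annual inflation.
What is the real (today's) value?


Formula: Real value = nominal / (1 + inflation)^years
Price level: (1 + 0.0605)^4 = 1.264861
Real value = $65,050.00 / 1.264861 = $51,428.59

$51,428.59


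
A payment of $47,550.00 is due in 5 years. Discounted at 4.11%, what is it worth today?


Formula: PV = FV / (1 + r)^n
Substituting: PV = $47,550.00 / (1 + 0.0411)^5
Discount factor: (1.0411)^5 = 1.223101
PV = $47,550.00 / 1.223101 = $38,876.60

$38,876.60


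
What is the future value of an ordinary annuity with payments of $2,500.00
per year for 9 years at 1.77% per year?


Formula: FV = PMT * ((1+r)^n - 1) / r
Growth factor: (1 + 0.0177)^9 = 1.171057
Numerator: 1.171057 - 1 = 0.171057
FV = $2,500.00 * 0.171057 / 0.0177 = $24,160.57

$24,160.57


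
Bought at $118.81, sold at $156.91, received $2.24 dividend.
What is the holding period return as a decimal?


Formula: HPR = (P1 - P0 + D) / P0
Gain: $156.91 - $118.81 + $2.24 = $40.34
HPR = $40.34 / $118.81 = 0.3395

0.3395


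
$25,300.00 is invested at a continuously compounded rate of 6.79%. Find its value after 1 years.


Formula: FV = P * e^(r*t)
Exponent: r*t = 0.0679 * 1 = 0.0679
e^(0.0679) = 1.070258
FV = $25,300.00 * 1.070258 = $27,077.53

$27,077.53


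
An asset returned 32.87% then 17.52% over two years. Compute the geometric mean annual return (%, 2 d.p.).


Formula: Geometric mean = ((1+r1)*(1+r2))^(1/2) - 1
Product: (1 + 0.3287) * (1 + 0.1752) = 1.3287 * 1.1752 = 1.561488
Square root: 1.561488^0.5 = 1.249595
Geometric mean = 1.249595 - 1 = 0.249595
As percentage: 24.96%

24.96%


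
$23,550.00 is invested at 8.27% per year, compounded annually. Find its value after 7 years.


Formula: FV = P * (1 + r)^n
Substituting: FV = $23,550.00 * (1 + 0.0827)^7
Growth factor: (1.0827)^7 = 1.744042
FV = $23,550.00 * 1.744042 = $41,072.19

$41,072.19


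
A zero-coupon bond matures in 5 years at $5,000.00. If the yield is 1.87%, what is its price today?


Formula: Price = FV / (1 + r)^n
Substituting: Price = $5,000.00 / (1 + 0.0187)^5
Discount factor: (1.0187)^5 = 1.097063
Price = $5,000.00 / 1.097063 = $4,557.62

$4,557.62


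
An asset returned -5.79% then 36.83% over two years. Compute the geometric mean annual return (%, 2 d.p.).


Formula: Geometric mean = ((1+r1)*(1+r2))^(1/2) - 1
Product: (1 + -0.0579) * (1 + 0.3683) = 0.9421 * 1.3683 = 1.289075
Square root: 1.289075^0.5 = 1.135375
Geometric mean = 1.135375 - 1 = 0.135375
As percentage: 13.54%

13.54%


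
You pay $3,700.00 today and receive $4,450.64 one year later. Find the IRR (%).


Formula: IRR = C1/C0 - 1
Substituting: IRR = $4,450.64 / $3,700.00 - 1
Ratio: 1.202876 - 1 = 0.202876
IRR = 20.2876%

20.2876%


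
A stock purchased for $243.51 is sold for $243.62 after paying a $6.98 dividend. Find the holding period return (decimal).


Formula: HPR = (P1 - P0 + D) / P0
Gain: $243.62 - $243.51 + $6.98 = $7.09
HPR = $7.09 / $243.51 = 0.0291

0.0291


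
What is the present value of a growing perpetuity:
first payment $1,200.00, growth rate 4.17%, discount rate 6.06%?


Formula: PV = C / (r - g)
Spread: r - g = 0.0606 - 0.0417 = 0.0189
Substituting: PV = $1,200.00 / 0.0189
PV = $63,492.06

$63,492.06


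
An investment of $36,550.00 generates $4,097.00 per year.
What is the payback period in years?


Formula: Payback = investment / annual cash flow
Substituting: Payback = $36,550.00 / $4,097.00
Payback = 8.9212 years

8.9212 years


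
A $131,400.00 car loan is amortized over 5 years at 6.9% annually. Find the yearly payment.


Formula: PMT = PV * r / (1 - (1+r)^(-n))
Denominator: 1 - (1 + 0.069)^(-5) = 0.283673
Numerator: $131,400.00 * 0.069 = 9066.6
PMT = 9066.6 / 0.283673 = $31,961.48

$31,961.48


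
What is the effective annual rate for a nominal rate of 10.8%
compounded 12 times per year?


Formula: EAR = (1 + r/m)^m - 1
Period rate: r/m = 0.108 / 12 = 0.009
Compounding: (1 + 0.009)^12 = 1.11351
EAR = 1.11351 - 1 = 0.11351

0.11351


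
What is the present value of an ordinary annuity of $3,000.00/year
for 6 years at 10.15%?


Formula: PV = PMT * (1 - (1+r)^(-n)) / r
Discount factor: (1 + 0.1015)^(-6) = 0.559877
Bracket: 1 - 0.559877 = 0.440123
PV = $3,000.00 * 0.440123 / 0.1015 = $13,008.55

$13,008.55


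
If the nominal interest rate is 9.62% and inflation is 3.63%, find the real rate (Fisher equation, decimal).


Formula: (1 + r_real) = (1 + r_nom) / (1 + inflation)
Substituting: (1 + r_real) = 1.0962 / 1.0363
(1 + r_real) = 1.057802
r_real = 1.057802 - 1 = 0.057802

0.057802


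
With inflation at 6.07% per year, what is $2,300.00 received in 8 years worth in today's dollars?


Formula: Real value = nominal / (1 + inflation)^years
Price level: (1 + 0.0607)^8 = 1.602288
Real value = $2,300.00 / 1.602288 = $1,435.45

$1,435.45


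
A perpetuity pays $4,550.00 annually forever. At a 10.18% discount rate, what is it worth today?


Formula: PV = C / r
Substituting: PV = $4,550.00 / 0.1018
PV = $44,695.48

$44,695.48


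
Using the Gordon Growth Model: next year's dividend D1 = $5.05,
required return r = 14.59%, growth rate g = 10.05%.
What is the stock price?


Formula: P = D1 / (r - g)
Spread: r - g = 0.1459 - 0.1005 = 0.0454
Substituting: P = $5.05 / 0.0454
P = $111.23

$111.23


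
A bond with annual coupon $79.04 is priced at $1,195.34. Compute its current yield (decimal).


Formula: Current yield = annual coupon / price
Substituting: CY = $79.04 / $1,195.34
CY = 0.066123

0.066123


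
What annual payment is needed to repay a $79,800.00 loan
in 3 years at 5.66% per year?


Formula: PMT = PV * r / (1 - (1+r)^(-n))
Denominator: 1 - (1 + 0.0566)^(-3) = 0.152249
Numerator: $79,800.00 * 0.0566 = 4516.68
PMT = 4516.68 / 0.152249 = $29,666.35

$29,666.35


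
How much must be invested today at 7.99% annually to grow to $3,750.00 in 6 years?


Formula: PV = FV / (1 + r)^n
Substituting: PV = $3,750.00 / (1 + 0.0799)^6
Discount factor: (1.0799)^6 = 1.585993
PV = $3,750.00 / 1.585993 = $2,364.45

$2,364.45


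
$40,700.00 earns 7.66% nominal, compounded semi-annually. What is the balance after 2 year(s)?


Formula: FV = P * (1 + r/m)^(m*t)
Period rate: r/m = 0.0766 / 2 = 0.0383
Total periods: m*t = 2 * 2 = 4
Growth factor: (1 + 0.0383)^4 = 1.162228
FV = $40,700.00 * 1.162228 = $47,302.69

$47,302.69


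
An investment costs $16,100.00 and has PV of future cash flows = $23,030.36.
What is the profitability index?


Formula: PI = PV(cash flows) / initial investment
Substituting: PI = $23,030.36 / $16,100.00
PI = 1.4305

1.4305


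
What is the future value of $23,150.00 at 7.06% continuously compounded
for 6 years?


Formula: FV = P * e^(r*t)
Exponent: r*t = 0.0706 * 6 = 0.4236
e^(0.4236) = 1.52745
FV = $23,150.00 * 1.52745 = $35,360.48

$35,360.48


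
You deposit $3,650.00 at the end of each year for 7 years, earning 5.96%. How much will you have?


Formula: FV = PMT * ((1+r)^n - 1) / r
Growth factor: (1 + 0.0596)^7 = 1.499663
Numerator: 1.499663 - 1 = 0.499663
FV = $3,650.00 * 0.499663 / 0.0596 = $30,600.16

$30,600.16


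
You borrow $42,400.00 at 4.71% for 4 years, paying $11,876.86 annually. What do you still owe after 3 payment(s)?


Formula: Balance = PV*(1+r)^k - PMT*((1+r)^k - 1)/r
Growth: (1 + 0.0471)^3 = 1.14806
Accumulated factor: ((1+r)^k - 1)/r = 3.143518
Balance = $42,400.00 * 1.14806 - $11,876.86 * 3.143518
Balance = $11,342.60

$11,342.60


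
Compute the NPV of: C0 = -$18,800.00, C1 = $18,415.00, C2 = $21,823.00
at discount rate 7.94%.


Formula: NPV = C0 + C1/(1+r) + C2/(1+r)^2
Discount C1: $18,415.00 / (1 + 0.0794) = $17,060.40
Discount C2: $21,823.00 / (1 + 0.0794)^2 = $18,730.51
NPV = -$18,800.00 + $17,060.40 + $18,730.51 = $16,990.91

$16,990.91


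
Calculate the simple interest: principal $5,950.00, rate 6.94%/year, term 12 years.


Formula: I = P * r * t
Substituting: I = $5,950.00 * 0.0694 * 12
Step: I = $5,950.00 * 0.8328
I = $4,955.16

$4,955.16


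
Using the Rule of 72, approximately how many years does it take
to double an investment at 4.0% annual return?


Formula: Years ≈ 72 / r
Substituting: Years ≈ 72 / 4.0
Years ≈ 18.0

18.0 years


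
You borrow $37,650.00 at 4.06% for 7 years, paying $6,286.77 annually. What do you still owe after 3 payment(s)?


Formula: Balance = PV*(1+r)^k - PMT*((1+r)^k - 1)/r
Growth: (1 + 0.0406)^3 = 1.126812
Accumulated factor: ((1+r)^k - 1)/r = 3.123448
Balance = $37,650.00 * 1.126812 - $6,286.77 * 3.123448
Balance = $22,788.07

$22,788.07


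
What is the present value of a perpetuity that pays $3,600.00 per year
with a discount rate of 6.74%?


Formula: PV = C / r
Substituting: PV = $3,600.00 / 0.0674
PV = $53,412.46

$53,412.46


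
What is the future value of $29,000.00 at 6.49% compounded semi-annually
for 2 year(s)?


Formula: FV = P * (1 + r/m)^(m*t)
Period rate: r/m = 0.0649 / 2 = 0.03245
Total periods: m*t = 2 * 2 = 4
Growth factor: (1 + 0.03245)^4 = 1.136256
FV = $29,000.00 * 1.136256 = $32,951.42

$32,951.42


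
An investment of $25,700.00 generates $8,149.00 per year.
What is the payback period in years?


Formula: Payback = investment / annual cash flow
Substituting: Payback = $25,700.00 / $8,149.00
Payback = 3.1538 years

3.1538 years


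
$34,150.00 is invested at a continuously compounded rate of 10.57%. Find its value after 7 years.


Formula: FV = P * e^(r*t)
Exponent: r*t = 0.1057 * 7 = 0.7399
e^(0.7399) = 2.095726
FV = $34,150.00 * 2.095726 = $71,569.04

$71,569.04


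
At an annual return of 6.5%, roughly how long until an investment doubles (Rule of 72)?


Formula: Years ≈ 72 / r
Substituting: Years ≈ 72 / 6.5
Years ≈ 11.1

11.1 years


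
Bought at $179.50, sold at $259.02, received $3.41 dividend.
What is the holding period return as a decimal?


Formula: HPR = (P1 - P0 + D) / P0
Gain: $259.02 - $179.50 + $3.41 = $82.93
HPR = $82.93 / $179.50 = 0.462

0.462


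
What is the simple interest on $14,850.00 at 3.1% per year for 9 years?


Formula: I = P * r * t
Substituting: I = $14,850.00 * 0.031 * 9
Step: I = $14,850.00 * 0.279
I = $4,143.15

$4,143.15


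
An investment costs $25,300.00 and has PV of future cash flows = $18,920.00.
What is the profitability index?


Formula: PI = PV(cash flows) / initial investment
Substituting: PI = $18,920.00 / $25,300.00
PI = 0.7478

0.7478


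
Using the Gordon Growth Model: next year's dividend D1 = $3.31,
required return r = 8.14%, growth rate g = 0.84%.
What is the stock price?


Formula: P = D1 / (r - g)
Spread: r - g = 0.0814 - 0.0084 = 0.073
Substituting: P = $3.31 / 0.073
P = $45.34

$45.34


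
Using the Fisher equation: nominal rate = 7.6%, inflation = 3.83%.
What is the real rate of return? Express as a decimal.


Formula: (1 + r_real) = (1 + r_nom) / (1 + inflation)
Substituting: (1 + r_real) = 1.076 / 1.0383
(1 + r_real) = 1.036309
r_real = 1.036309 - 1 = 0.036309

0.036309


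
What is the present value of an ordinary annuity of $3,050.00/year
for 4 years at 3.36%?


Formula: PV = PMT * (1 - (1+r)^(-n)) / r
Discount factor: (1 + 0.0336)^(-4) = 0.876173
Bracket: 1 - 0.876173 = 0.123827
PV = $3,050.00 * 0.123827 / 0.0336 = $11,240.22

$11,240.22


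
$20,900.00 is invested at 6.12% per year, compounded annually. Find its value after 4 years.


Formula: FV = P * (1 + r)^n
Substituting: FV = $20,900.00 * (1 + 0.0612)^4
Growth factor: (1.0612)^4 = 1.268204
FV = $20,900.00 * 1.268204 = $26,505.45

$26,505.45


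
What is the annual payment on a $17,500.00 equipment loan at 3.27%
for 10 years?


Formula: PMT = PV * r / (1 - (1+r)^(-n))
Denominator: 1 - (1 + 0.0327)^(-10) = 0.275133
Numerator: $17,500.00 * 0.0327 = 572.25
PMT = 572.25 / 0.275133 = $2,079.90

$2,079.90


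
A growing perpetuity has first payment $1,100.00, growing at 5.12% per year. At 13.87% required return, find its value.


Formula: PV = C / (r - g)
Spread: r - g = 0.1387 - 0.0512 = 0.0875
Substituting: PV = $1,100.00 / 0.0875
PV = $12,571.43

$12,571.43


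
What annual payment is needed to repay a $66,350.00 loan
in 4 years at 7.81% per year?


Formula: PMT = PV * r / (1 - (1+r)^(-n))
Denominator: 1 - (1 + 0.0781)^(-4) = 0.259775
Numerator: $66,350.00 * 0.0781 = 5181.935
PMT = 5181.935 / 0.259775 = $19,947.79

$19,947.79


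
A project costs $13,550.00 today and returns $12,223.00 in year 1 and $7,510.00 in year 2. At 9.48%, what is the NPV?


Formula: NPV = C0 + C1/(1+r) + C2/(1+r)^2
Discount C1: $12,223.00 / (1 + 0.0948) = $11,164.60
Discount C2: $7,510.00 / (1 + 0.0948)^2 = $6,265.71
NPV = -$13,550.00 + $11,164.60 + $6,265.71 = $3,880.31

$3,880.31


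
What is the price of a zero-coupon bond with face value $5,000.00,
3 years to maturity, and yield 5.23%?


Formula: Price = FV / (1 + r)^n
Substituting: Price = $5,000.00 / (1 + 0.0523)^3
Discount factor: (1.0523)^3 = 1.165249
Price = $5,000.00 / 1.165249 = $4,290.93

$4,290.93


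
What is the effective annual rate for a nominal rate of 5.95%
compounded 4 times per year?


Formula: EAR = (1 + r/m)^m - 1
Period rate: r/m = 0.0595 / 4 = 0.014875
Compounding: (1 + 0.014875)^4 = 1.060841
EAR = 1.060841 - 1 = 0.060841

0.060841


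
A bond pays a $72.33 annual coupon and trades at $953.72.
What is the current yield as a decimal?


Formula: Current yield = annual coupon / price
Substituting: CY = $72.33 / $953.72
CY = 0.07584

0.07584


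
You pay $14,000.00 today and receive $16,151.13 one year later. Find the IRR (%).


Formula: IRR = C1/C0 - 1
Substituting: IRR = $16,151.13 / $14,000.00 - 1
Ratio: 1.153652 - 1 = 0.153652
IRR = 15.3652%

15.3652%


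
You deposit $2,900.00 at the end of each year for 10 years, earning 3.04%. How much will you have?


Formula: FV = PMT * ((1+r)^n - 1) / r
Growth factor: (1 + 0.0304)^10 = 1.349145
Numerator: 1.349145 - 1 = 0.349145
FV = $2,900.00 * 0.349145 / 0.0304 = $33,306.56

$33,306.56


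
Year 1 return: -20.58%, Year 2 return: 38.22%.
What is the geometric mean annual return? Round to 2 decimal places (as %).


Formula: Geometric mean = ((1+r1)*(1+r2))^(1/2) - 1
Product: (1 + -0.2058) * (1 + 0.3822) = 0.7942 * 1.3822 = 1.097743
Square root: 1.097743^0.5 = 1.047732
Geometric mean = 1.047732 - 1 = 0.047732
As percentage: 4.77%

4.77%


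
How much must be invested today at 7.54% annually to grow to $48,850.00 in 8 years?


Formula: PV = FV / (1 + r)^n
Substituting: PV = $48,850.00 / (1 + 0.0754)^8
Discount factor: (1.0754)^8 = 1.788794
PV = $48,850.00 / 1.788794 = $27,308.91

$27,308.91


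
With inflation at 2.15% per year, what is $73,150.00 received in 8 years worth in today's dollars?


Formula: Real value = nominal / (1 + inflation)^years
Price level: (1 + 0.0215)^8 = 1.185515
Real value = $73,150.00 / 1.185515 = $61,703.15

$61,703.15


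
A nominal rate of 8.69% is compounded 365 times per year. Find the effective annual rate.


Formula: EAR = (1 + r/m)^m - 1
Period rate: r/m = 0.0869 / 365 = 0.000238
Compounding: (1 + 0.000238)^365 = 1.090776
EAR = 1.090776 - 1 = 0.090776

0.090776


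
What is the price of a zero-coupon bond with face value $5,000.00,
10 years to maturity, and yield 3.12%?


Formula: Price = FV / (1 + r)^n
Substituting: Price = $5,000.00 / (1 + 0.0312)^10
Discount factor: (1.0312)^10 = 1.359656
Price = $5,000.00 / 1.359656 = $3,677.40

$3,677.40


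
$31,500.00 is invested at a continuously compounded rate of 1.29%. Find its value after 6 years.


Formula: FV = P * e^(r*t)
Exponent: r*t = 0.0129 * 6 = 0.0774
e^(0.0774) = 1.080474
FV = $31,500.00 * 1.080474 = $34,034.94

$34,034.94


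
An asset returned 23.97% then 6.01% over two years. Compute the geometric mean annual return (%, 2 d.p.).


Formula: Geometric mean = ((1+r1)*(1+r2))^(1/2) - 1
Product: (1 + 0.2397) * (1 + 0.0601) = 1.2397 * 1.0601 = 1.314206
Square root: 1.314206^0.5 = 1.146388
Geometric mean = 1.146388 - 1 = 0.146388
As percentage: 14.64%

14.64%


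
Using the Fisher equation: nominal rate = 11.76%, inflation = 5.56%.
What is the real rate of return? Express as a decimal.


Formula: (1 + r_real) = (1 + r_nom) / (1 + inflation)
Substituting: (1 + r_real) = 1.1176 / 1.0556
(1 + r_real) = 1.058734
r_real = 1.058734 - 1 = 0.058734

0.058734
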